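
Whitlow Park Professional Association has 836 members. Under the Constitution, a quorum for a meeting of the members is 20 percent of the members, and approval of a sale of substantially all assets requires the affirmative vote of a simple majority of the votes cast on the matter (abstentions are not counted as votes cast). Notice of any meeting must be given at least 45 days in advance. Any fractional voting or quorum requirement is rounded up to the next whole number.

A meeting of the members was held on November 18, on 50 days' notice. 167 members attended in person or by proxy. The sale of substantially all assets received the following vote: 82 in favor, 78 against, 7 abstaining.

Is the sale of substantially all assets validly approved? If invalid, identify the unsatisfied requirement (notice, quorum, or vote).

Invalid — quorum requirement not satisfied.

Notice: 50 days given; 45 required. Satisfied.
Quorum: 20% of 836 = 167.20, rounded up to 168; 167 present. Not satisfied.
Vote: requires a majority of the votes cast (167 − 7 abstaining = 160); a majority of 160 is 81, so 81 needed; 82 in favor. Satisfied.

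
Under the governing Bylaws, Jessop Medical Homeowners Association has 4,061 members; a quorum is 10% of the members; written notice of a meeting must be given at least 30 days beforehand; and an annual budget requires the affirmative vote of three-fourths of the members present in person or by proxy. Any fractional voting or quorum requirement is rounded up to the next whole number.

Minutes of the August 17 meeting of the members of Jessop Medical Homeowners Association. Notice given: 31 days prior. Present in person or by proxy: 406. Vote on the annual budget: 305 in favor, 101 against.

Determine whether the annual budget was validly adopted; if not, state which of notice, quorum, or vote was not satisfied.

Invalid — quorum requirement not satisfied.

Notice: 31 days given; 30 required. Satisfied.
Quorum: 10% of 4,061 = 406.10, rounded up to 407; 406 present. Not satisfied.
Vote: requires three-fourths of those present (406); 3/4 of 406 = 304.50, rounded up to 305, so 305 needed; 305 in favor. Satisfied.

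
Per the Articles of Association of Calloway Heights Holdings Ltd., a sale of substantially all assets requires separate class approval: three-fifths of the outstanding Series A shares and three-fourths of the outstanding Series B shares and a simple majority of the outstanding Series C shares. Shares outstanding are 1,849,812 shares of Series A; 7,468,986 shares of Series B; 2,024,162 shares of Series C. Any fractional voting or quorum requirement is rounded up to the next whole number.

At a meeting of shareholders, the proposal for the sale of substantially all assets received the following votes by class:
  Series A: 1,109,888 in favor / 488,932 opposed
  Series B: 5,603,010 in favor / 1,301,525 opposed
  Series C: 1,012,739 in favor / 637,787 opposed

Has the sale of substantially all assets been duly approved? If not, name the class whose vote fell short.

Approved — every class gave the required vote.

Series A: 3/5 of 1849812 = 1109887.20, rounded up to 1109888; 1,109,888 required, 1,109,888 in favor — approved.
Series B: 3/4 of 7468986 = 5601739.50, rounded up to 5601740; 5,601,740 required, 5,603,010 in favor — approved.
Series C: a majority of 2024162 is 1012082; 1,012,082 required, 1,012,739 in favor — approved.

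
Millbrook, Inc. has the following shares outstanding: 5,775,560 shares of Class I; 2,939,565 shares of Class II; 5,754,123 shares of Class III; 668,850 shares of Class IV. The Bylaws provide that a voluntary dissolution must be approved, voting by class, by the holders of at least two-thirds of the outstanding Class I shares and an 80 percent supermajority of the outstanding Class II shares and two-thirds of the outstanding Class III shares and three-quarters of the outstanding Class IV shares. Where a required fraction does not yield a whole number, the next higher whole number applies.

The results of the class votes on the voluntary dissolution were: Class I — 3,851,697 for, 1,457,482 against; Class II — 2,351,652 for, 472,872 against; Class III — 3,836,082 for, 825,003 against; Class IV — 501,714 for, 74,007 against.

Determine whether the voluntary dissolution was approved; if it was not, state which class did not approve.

Approved — every class gave the required vote.

Class I: 2/3 of 5775560 = 3850373.33, rounded up to 3850374; 3,850,374 required, 3,851,697 in favor — approved.
Class II: 4/5 of 2939565 = 2351652; 2,351,652 required, 2,351,652 in favor — approved.
Class III: 2/3 of 5754123 = 3836082; 3,836,082 required, 3,836,082 in favor — approved.
Class IV: 3/4 of 668850 = 501637.50, rounded up to 501638; 501,638 required, 501,714 in favor — approved.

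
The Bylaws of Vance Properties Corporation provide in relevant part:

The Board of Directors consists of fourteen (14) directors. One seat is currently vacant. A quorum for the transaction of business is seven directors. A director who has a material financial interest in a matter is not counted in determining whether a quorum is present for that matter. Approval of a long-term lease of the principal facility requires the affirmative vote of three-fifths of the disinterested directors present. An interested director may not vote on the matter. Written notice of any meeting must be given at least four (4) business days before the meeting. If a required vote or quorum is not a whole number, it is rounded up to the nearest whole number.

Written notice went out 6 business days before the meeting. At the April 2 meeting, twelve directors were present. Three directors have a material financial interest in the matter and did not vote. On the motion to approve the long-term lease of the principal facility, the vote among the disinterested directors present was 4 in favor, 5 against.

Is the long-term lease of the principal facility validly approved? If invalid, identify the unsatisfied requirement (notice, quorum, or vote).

Invalid — vote requirement not satisfied.

Notice: 6 business days given; 4 required (6 ≥ 4). Satisfied.
Quorum: 12 present, but the 3 interested directors do not count, leaving 9. Quorum is 7. Satisfied.
Vote: the long-term lease of the principal facility requires three-fifths of the disinterested directors present (12 − 3 = 9). 3/5 of 9 = 5.40, rounded up to 6, so 6 affirmative votes are needed; 4 voted in favor. Not satisfied.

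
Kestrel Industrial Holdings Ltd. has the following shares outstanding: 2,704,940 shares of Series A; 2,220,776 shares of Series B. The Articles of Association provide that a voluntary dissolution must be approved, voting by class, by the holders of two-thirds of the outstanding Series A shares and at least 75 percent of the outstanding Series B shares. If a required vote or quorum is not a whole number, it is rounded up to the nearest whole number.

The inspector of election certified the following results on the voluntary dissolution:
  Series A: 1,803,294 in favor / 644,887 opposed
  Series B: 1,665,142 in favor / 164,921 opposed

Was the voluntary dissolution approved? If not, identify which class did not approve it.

Not approved — the Series B shares did not give the required vote.

Series A: 2/3 of 2704940 = 1803293.33, rounded up to 1803294; 1,803,294 required, 1,803,294 in favor — approved.
Series B: 3/4 of 2220776 = 1665582; 1,665,582 required, 1,665,142 in favor — not approved.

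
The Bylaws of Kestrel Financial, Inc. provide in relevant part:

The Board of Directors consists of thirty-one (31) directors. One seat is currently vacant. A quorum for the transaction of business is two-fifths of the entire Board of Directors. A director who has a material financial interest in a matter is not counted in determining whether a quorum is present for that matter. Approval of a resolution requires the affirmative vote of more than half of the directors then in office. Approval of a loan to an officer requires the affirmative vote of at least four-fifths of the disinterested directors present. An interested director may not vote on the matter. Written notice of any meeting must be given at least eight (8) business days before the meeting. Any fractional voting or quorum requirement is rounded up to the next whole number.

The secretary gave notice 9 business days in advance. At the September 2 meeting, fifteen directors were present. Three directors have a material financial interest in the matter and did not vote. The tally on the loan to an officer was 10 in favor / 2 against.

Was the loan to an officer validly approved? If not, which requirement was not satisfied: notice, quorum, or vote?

Invalid — quorum requirement not satisfied.

Notice: 9 business days given; 8 required (9 ≥ 8). Satisfied.
Quorum: 15 present, but the 3 interested directors do not count, leaving 12. Quorum is 13. Not satisfied.
Vote: the loan to an officer requires four-fifths of the disinterested directors present (15 − 3 = 12). 4/5 of 12 = 9.60, rounded up to 10, so 10 affirmative votes are needed; 10 voted in favor. Satisfied. (Moot — without a quorum no business can be validly transacted.)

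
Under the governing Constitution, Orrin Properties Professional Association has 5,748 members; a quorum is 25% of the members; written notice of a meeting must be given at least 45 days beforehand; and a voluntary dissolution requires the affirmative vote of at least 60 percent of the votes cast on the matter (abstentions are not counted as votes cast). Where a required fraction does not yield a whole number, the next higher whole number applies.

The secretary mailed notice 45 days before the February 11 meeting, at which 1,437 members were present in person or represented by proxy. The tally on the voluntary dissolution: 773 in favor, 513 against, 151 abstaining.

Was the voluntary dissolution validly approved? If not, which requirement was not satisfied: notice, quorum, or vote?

Valid — all requirements satisfied.

Notice: 45 days given; 45 required. Satisfied.
Quorum: 25% of 5,748 = 1,437; 1,437 present. Satisfied.
Vote: requires three-fifths of the votes cast (1,437 − 151 abstaining = 1,286); 3/5 of 1286 = 771.60, rounded up to 772, so 772 needed; 773 in favor. Satisfied.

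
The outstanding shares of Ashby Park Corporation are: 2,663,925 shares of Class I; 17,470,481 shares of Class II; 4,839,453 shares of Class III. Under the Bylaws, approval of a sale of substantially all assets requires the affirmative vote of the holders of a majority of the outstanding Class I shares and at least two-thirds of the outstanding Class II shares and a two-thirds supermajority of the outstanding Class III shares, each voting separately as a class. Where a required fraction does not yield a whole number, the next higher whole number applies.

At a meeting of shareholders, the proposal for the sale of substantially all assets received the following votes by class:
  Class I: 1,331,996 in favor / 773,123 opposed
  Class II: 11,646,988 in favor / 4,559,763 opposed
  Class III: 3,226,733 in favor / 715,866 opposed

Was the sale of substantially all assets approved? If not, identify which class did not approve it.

Approved — every class gave the required vote.

Class I: a majority of 2663925 is 1331963; 1,331,963 required, 1,331,996 in favor — approved.
Class II: 2/3 of 17470481 = 11646987.33, rounded up to 11646988; 11,646,988 required, 11,646,988 in favor — approved.
Class III: 2/3 of 4839453 = 3226302; 3,226,302 required, 3,226,733 in favor — approved.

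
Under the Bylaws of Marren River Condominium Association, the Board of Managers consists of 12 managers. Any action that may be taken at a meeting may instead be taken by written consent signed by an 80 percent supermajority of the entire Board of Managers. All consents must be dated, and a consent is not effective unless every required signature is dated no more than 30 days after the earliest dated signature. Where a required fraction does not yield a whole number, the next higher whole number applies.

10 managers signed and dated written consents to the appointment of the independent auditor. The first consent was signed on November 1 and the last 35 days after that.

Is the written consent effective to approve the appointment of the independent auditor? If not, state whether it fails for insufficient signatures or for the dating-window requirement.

Signatures required: an 80 percent supermajority of 12 — 4/5 of 12 = 9.60, rounded up to 10, so 10 needed; 10 signed. Sufficient.
Dating window: the latest signature is 35 days after the earliest; the limit is 30 days. Outside the window.

Not effective — dating-window requirement not satisfied.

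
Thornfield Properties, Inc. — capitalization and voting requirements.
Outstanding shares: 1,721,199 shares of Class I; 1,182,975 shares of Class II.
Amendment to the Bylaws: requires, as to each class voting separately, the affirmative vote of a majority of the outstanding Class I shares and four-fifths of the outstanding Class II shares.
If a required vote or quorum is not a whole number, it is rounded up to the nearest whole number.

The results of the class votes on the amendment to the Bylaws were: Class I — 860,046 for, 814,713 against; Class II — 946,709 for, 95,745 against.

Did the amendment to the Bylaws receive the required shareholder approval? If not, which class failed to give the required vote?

Class I: a majority of 1721199 is 860600; 860,600 required, 860,046 in favor — not approved.
Class II: 4/5 of 1182975 = 946380; 946,380 required, 946,709 in favor — approved.

Not approved — the Class I shares did not give the required vote.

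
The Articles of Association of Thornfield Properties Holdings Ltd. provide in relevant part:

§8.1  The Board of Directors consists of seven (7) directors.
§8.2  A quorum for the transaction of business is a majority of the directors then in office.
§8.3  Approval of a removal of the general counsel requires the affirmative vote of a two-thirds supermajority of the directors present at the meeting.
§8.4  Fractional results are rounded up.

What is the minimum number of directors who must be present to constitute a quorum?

A majority of 7 is 4.

4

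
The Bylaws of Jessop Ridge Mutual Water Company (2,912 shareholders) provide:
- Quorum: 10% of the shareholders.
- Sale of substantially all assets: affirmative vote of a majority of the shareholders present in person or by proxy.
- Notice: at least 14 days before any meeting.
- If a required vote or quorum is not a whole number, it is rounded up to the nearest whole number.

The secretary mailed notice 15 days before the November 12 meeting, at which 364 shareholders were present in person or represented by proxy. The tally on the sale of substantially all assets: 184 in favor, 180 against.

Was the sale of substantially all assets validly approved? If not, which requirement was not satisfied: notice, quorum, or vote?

Valid — all requirements satisfied.

Notice: 15 days given; 14 required. Satisfied.
Quorum: 10% of 2,912 = 291.20, rounded up to 292; 364 present. Satisfied.
Vote: requires a majority of those present (364); a majority of 364 is 183, so 183 needed; 184 in favor. Satisfied.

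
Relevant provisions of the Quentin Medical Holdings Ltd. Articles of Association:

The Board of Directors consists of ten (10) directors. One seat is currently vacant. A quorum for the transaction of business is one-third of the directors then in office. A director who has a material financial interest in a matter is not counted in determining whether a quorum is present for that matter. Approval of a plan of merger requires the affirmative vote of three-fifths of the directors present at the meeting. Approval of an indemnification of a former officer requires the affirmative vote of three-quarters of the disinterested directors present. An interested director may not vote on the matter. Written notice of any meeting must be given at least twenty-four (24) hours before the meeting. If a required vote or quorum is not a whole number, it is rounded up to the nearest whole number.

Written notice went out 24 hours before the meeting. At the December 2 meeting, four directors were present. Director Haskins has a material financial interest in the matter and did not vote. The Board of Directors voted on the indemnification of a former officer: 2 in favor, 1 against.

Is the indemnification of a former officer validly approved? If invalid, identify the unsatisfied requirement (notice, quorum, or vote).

Notice: 24 hours given; 24 required (24 ≥ 24). Satisfied.
Quorum: 4 present, but the 1 interested director does not count, leaving 3. Quorum is 3. Satisfied.
Vote: the indemnification of a former officer requires three-fourths of the disinterested directors present (4 − 1 = 3). 3/4 of 3 = 2.25, rounded up to 3, so 3 affirmative votes are needed; 2 voted in favor. Not satisfied.

Invalid — vote requirement not satisfied.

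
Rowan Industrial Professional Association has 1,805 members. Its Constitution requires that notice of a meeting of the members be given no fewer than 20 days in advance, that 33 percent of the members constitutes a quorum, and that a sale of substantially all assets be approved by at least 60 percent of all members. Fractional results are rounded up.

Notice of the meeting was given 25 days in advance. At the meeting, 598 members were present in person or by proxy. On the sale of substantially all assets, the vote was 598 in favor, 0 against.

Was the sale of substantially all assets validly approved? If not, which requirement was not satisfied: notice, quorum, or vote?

Notice: 25 days given; 20 required. Satisfied.
Quorum: 33% of 1,805 = 595.65, rounded up to 596; 598 present. Satisfied.
Vote: requires three-fifths of all members (1,805); 3/5 of 1805 = 1083, so 1,083 needed; 598 in favor. Not satisfied.

Invalid — vote requirement not satisfied.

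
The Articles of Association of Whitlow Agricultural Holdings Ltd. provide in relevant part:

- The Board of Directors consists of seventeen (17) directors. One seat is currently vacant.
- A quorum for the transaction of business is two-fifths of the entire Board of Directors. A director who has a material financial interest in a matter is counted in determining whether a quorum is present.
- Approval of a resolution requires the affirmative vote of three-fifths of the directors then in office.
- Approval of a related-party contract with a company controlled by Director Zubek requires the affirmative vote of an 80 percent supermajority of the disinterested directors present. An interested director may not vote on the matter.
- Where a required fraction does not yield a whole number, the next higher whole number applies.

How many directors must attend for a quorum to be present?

7

2/5 of 17 = 6.80, rounded up to 7.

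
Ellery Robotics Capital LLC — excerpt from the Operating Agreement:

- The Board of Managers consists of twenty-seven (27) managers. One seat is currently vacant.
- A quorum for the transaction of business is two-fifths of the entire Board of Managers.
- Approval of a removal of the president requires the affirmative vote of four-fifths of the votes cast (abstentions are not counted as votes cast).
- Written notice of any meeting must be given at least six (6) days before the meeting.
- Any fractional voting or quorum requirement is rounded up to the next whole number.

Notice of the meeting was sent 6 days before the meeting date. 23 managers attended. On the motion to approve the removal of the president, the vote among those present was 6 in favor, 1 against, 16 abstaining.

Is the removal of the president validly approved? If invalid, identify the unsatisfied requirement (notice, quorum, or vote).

Valid — all requirements satisfied.

Notice: 6 days given; 6 required (6 ≥ 6). Satisfied.
Quorum: 23 present; quorum is 11. Satisfied.
Vote: the removal of the president requires four-fifths of the votes cast (23 present − 16 abstaining = 7). 4/5 of 7 = 5.60, rounded up to 6, so 6 affirmative votes are needed; 6 voted in favor. Satisfied.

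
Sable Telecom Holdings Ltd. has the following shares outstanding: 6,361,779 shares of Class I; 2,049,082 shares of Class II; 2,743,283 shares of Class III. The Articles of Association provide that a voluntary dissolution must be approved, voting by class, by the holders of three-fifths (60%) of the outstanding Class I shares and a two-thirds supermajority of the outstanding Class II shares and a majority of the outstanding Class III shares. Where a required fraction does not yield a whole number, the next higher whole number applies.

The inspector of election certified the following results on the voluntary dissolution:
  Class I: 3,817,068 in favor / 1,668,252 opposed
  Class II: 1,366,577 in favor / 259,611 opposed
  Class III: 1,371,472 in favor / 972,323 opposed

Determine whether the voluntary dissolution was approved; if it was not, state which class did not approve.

Not approved — the Class III shares did not give the required vote.

Class I: 3/5 of 6361779 = 3817067.40, rounded up to 3817068; 3,817,068 required, 3,817,068 in favor — approved.
Class II: 2/3 of 2049082 = 1366054.67, rounded up to 1366055; 1,366,055 required, 1,366,577 in favor — approved.
Class III: a majority of 2743283 is 1371642; 1,371,642 required, 1,371,472 in favor — not approved.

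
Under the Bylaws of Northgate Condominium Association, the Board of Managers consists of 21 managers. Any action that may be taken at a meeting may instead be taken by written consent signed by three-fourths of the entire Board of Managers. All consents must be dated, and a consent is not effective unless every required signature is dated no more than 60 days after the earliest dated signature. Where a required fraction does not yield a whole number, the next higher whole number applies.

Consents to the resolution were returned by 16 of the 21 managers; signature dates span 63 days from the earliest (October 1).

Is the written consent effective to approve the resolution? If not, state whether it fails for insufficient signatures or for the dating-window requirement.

Not effective — dating-window requirement not satisfied.

Signatures required: three-fourths of 21 — 3/4 of 21 = 15.75, rounded up to 16, so 16 needed; 16 signed. Sufficient.
Dating window: the latest signature is 63 days after the earliest; the limit is 60 days. Outside the window.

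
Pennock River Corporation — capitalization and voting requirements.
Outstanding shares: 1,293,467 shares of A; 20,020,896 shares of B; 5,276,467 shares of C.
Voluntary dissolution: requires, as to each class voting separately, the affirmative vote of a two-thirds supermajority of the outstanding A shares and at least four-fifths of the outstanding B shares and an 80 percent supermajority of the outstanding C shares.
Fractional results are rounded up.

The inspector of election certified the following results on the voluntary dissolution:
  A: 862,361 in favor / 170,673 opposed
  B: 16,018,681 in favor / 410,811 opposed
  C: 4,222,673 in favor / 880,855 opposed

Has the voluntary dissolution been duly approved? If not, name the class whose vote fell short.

Approved — every class gave the required vote.

A: 2/3 of 1293467 = 862311.33, rounded up to 862312; 862,312 required, 862,361 in favor — approved.
B: 4/5 of 20020896 = 16016716.80, rounded up to 16016717; 16,016,717 required, 16,018,681 in favor — approved.
C: 4/5 of 5276467 = 4221173.60, rounded up to 4221174; 4,221,174 required, 4,222,673 in favor — approved.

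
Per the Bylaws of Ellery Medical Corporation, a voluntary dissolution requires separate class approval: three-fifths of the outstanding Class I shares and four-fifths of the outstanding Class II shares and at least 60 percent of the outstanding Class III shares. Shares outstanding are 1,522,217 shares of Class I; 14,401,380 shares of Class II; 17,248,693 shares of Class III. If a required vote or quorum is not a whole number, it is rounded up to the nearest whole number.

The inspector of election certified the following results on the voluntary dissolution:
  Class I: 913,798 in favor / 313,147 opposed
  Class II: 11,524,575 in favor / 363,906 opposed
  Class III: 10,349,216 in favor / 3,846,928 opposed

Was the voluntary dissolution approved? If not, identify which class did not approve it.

Class I: 3/5 of 1522217 = 913330.20, rounded up to 913331; 913,331 required, 913,798 in favor — approved.
Class II: 4/5 of 14401380 = 11521104; 11,521,104 required, 11,524,575 in favor — approved.
Class III: 3/5 of 17248693 = 10349215.80, rounded up to 10349216; 10,349,216 required, 10,349,216 in favor — approved.

Approved — every class gave the required vote.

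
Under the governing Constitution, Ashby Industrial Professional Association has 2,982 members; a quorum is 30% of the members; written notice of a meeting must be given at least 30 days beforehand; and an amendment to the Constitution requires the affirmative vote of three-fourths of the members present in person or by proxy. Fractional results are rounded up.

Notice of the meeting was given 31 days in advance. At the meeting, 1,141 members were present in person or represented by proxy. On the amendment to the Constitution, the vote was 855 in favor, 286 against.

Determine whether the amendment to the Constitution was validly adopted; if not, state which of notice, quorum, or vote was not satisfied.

Notice: 31 days given; 30 required. Satisfied.
Quorum: 30% of 2,982 = 894.60, rounded up to 895; 1,141 present. Satisfied.
Vote: requires three-fourths of those present (1,141); 3/4 of 1141 = 855.75, rounded up to 856, so 856 needed; 855 in favor. Not satisfied.

Invalid — vote requirement not satisfied.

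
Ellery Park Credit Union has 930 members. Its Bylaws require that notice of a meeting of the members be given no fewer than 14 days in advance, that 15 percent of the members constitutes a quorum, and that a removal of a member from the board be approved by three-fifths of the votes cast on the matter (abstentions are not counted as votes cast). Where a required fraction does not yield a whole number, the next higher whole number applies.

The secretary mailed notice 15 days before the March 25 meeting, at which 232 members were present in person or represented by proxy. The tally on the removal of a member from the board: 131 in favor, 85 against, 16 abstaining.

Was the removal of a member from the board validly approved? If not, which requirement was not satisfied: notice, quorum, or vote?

Valid — all requirements satisfied.

Notice: 15 days given; 14 required. Satisfied.
Quorum: 15% of 930 = 139.50, rounded up to 140; 232 present. Satisfied.
Vote: requires three-fifths of the votes cast (232 − 16 abstaining = 216); 3/5 of 216 = 129.60, rounded up to 130, so 130 needed; 131 in favor. Satisfied.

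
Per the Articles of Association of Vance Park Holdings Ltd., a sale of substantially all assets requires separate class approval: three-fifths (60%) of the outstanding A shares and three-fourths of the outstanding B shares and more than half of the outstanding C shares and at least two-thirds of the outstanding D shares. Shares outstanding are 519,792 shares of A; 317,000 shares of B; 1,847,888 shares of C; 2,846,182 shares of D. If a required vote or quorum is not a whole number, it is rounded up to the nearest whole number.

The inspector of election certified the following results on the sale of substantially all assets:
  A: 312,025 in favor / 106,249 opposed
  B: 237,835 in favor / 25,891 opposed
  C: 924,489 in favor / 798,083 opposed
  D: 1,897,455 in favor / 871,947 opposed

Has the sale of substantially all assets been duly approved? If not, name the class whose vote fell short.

A: 3/5 of 519792 = 311875.20, rounded up to 311876; 311,876 required, 312,025 in favor — approved.
B: 3/4 of 317000 = 237750; 237,750 required, 237,835 in favor — approved.
C: a majority of 1847888 is 923945; 923,945 required, 924,489 in favor — approved.
D: 2/3 of 2846182 = 1897454.67, rounded up to 1897455; 1,897,455 required, 1,897,455 in favor — approved.

Approved — every class gave the required vote.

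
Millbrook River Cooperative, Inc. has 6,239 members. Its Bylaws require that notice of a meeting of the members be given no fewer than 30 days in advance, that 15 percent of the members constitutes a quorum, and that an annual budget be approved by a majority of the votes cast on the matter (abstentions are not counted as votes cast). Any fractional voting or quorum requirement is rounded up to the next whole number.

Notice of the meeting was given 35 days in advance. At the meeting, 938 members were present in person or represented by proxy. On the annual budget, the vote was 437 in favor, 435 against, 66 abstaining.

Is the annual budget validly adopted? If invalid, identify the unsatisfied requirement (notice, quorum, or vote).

Notice: 35 days given; 30 required. Satisfied.
Quorum: 15% of 6,239 = 935.85, rounded up to 936; 938 present. Satisfied.
Vote: requires a majority of the votes cast (938 − 66 abstaining = 872); a majority of 872 is 437, so 437 needed; 437 in favor. Satisfied.

Valid — all requirements satisfied.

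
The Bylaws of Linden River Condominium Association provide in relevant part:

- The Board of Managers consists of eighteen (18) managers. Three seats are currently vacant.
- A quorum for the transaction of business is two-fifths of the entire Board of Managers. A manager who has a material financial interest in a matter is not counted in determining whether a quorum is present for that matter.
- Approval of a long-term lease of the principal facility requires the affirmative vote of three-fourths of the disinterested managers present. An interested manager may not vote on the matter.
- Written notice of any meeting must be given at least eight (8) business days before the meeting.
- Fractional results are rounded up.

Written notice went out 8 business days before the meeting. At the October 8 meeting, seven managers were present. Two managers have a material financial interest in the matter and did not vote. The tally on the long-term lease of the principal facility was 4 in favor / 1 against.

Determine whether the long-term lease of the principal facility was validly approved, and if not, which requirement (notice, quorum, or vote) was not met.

Notice: 8 business days given; 8 required (8 ≥ 8). Satisfied.
Quorum: 7 present, but the 2 interested managers do not count, leaving 5. Quorum is 8. Not satisfied.
Vote: the long-term lease of the principal facility requires three-fourths of the disinterested managers present (7 − 2 = 5). 3/4 of 5 = 3.75, rounded up to 4, so 4 affirmative votes are needed; 4 voted in favor. Satisfied. (Moot — without a quorum no business can be validly transacted.)

Invalid — quorum requirement not satisfied.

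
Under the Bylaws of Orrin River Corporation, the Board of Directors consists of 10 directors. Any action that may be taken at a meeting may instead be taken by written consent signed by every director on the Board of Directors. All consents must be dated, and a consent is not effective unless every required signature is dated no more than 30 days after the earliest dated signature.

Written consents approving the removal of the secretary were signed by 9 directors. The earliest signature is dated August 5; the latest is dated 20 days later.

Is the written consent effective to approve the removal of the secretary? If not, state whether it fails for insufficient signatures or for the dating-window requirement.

Signatures required: the unanimous vote of 10 — unanimous means all 10, so 10 needed; 9 signed. Insufficient.
Dating window: the latest signature is 20 days after the earliest; the limit is 30 days. Within the window.

Not effective — insufficient signatures.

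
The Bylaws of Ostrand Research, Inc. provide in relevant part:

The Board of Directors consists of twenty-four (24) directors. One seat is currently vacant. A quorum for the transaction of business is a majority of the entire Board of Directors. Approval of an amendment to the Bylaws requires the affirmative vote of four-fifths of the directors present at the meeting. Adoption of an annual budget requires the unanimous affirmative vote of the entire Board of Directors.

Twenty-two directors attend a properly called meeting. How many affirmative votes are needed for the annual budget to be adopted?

The annual budget requires the unanimous vote of the entire Board of Directors (24).
Unanimous means all 24.
(Only 22 can vote, so the annual budget cannot pass at this meeting, but the required vote is still 24.)

24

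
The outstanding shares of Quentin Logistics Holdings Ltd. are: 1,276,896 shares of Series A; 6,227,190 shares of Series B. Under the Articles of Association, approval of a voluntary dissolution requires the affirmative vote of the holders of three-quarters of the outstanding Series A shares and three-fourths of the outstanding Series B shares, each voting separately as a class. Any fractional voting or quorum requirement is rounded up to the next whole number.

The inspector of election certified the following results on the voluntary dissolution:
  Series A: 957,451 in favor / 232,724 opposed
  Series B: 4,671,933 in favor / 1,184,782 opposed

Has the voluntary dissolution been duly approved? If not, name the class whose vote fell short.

Series A: 3/4 of 1276896 = 957672; 957,672 required, 957,451 in favor — not approved.
Series B: 3/4 of 6227190 = 4670392.50, rounded up to 4670393; 4,670,393 required, 4,671,933 in favor — approved.

Not approved — the Series A shares did not give the required vote.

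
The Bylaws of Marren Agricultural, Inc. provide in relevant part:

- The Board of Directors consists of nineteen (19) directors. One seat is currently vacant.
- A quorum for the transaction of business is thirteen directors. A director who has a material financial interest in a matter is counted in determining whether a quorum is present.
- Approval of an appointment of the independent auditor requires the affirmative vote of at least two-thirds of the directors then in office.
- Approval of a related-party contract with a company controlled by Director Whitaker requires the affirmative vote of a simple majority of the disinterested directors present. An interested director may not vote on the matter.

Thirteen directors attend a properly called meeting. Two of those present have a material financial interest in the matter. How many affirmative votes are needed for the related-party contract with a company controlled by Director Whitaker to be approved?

6

The related-party contract with a company controlled by Director Whitaker requires a majority of the disinterested directors present (13 − 2 = 11).
A majority of 11 is 6.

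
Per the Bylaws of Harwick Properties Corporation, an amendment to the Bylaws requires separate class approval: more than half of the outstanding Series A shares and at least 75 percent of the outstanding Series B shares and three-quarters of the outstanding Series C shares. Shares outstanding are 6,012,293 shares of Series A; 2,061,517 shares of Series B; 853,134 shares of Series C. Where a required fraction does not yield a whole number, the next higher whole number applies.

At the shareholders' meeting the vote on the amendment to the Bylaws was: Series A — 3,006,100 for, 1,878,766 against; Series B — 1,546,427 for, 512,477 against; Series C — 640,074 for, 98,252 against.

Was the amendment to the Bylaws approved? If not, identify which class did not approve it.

Series A: a majority of 6012293 is 3006147; 3,006,147 required, 3,006,100 in favor — not approved.
Series B: 3/4 of 2061517 = 1546137.75, rounded up to 1546138; 1,546,138 required, 1,546,427 in favor — approved.
Series C: 3/4 of 853134 = 639850.50, rounded up to 639851; 639,851 required, 640,074 in favor — approved.

Not approved — the Series A shares did not give the required vote.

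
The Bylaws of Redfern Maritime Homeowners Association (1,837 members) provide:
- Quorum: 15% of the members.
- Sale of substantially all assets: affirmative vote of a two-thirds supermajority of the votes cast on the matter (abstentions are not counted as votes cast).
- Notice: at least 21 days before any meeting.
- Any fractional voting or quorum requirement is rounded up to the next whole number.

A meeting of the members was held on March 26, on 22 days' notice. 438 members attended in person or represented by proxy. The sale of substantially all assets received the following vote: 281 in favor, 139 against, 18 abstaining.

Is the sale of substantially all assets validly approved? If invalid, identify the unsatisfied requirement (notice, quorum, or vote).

Valid — all requirements satisfied.

Notice: 22 days given; 21 required. Satisfied.
Quorum: 15% of 1,837 = 275.55, rounded up to 276; 438 present. Satisfied.
Vote: requires two-thirds of the votes cast (438 − 18 abstaining = 420); 2/3 of 420 = 280, so 280 needed; 281 in favor. Satisfied.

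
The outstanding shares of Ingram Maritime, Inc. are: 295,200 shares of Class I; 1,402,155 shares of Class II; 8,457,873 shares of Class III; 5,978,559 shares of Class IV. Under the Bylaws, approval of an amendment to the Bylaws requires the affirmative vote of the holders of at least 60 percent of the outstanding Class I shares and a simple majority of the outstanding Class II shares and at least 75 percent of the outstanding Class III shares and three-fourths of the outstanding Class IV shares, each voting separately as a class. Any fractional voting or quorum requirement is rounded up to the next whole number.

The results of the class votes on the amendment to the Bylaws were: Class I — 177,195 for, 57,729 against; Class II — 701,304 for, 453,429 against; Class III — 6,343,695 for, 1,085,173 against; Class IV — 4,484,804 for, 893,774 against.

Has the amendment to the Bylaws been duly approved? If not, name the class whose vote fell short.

Approved — every class gave the required vote.

Class I: 3/5 of 295200 = 177120; 177,120 required, 177,195 in favor — approved.
Class II: a majority of 1402155 is 701078; 701,078 required, 701,304 in favor — approved.
Class III: 3/4 of 8457873 = 6343404.75, rounded up to 6343405; 6,343,405 required, 6,343,695 in favor — approved.
Class IV: 3/4 of 5978559 = 4483919.25, rounded up to 4483920; 4,483,920 required, 4,484,804 in favor — approved.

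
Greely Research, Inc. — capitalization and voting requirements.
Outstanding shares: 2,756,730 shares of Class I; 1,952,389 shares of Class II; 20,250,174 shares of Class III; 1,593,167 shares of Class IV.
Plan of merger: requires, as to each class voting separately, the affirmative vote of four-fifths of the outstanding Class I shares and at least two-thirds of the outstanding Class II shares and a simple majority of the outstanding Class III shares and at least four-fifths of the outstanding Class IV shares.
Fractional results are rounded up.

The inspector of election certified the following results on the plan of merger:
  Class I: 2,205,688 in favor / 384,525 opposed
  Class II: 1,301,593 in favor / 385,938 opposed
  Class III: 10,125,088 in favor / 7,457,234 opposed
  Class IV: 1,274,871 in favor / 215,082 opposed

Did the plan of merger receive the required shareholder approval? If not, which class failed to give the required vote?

Approved — every class gave the required vote.

Class I: 4/5 of 2756730 = 2205384; 2,205,384 required, 2,205,688 in favor — approved.
Class II: 2/3 of 1952389 = 1301592.67, rounded up to 1301593; 1,301,593 required, 1,301,593 in favor — approved.
Class III: a majority of 20250174 is 10125088; 10,125,088 required, 10,125,088 in favor — approved.
Class IV: 4/5 of 1593167 = 1274533.60, rounded up to 1274534; 1,274,534 required, 1,274,871 in favor — approved.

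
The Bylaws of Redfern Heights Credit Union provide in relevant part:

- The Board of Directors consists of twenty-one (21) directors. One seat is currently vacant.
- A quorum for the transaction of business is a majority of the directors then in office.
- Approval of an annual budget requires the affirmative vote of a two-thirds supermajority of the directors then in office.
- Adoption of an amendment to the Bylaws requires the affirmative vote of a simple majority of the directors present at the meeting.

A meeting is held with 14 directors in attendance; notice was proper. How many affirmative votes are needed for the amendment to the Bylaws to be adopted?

8

The amendment to the Bylaws requires a majority of the directors present (14).
A majority of 14 is 8.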